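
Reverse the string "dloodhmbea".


Input: dloodhmbea
Reading characters right to left:
  Position 9: 'a'
  Position 8: 'e'
  Position 7: 'b'
  Position 6: 'm'
  Position 5: 'h'
  Position 4: 'd'
  Position 3: 'o'
  Position 2: 'o'
  Position 1: 'l'
  Position 0: 'd'
Reversed: aebmhdoold

aebmhdoold


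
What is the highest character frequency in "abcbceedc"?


Input: abcbceedc
Character counts:
  'a': 1
  'b': 2
  'c': 3
  'd': 1
  'e': 2
Maximum frequency: 3

3


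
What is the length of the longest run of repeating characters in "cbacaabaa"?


Input: "cbacaabaa"
Scanning for longest run:
  Position 1 ('b'): new char, reset run to 1
  Position 2 ('a'): new char, reset run to 1
  Position 3 ('c'): new char, reset run to 1
  Position 4 ('a'): new char, reset run to 1
  Position 5 ('a'): continues run of 'a', length=2
  Position 6 ('b'): new char, reset run to 1
  Position 7 ('a'): new char, reset run to 1
  Position 8 ('a'): continues run of 'a', length=2
Longest run: 'a' with length 2

2


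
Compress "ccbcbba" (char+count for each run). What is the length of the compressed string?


Input: ccbcbba
Runs:
  'c' x 2 => "c2"
  'b' x 1 => "b1"
  'c' x 1 => "c1"
  'b' x 2 => "b2"
  'a' x 1 => "a1"
Compressed: "c2b1c1b2a1"
Compressed length: 10

10


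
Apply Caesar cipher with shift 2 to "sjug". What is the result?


Caesar cipher: shift "sjug" by 2
  's' (pos 18) + 2 = pos 20 = 'u'
  'j' (pos 9) + 2 = pos 11 = 'l'
  'u' (pos 20) + 2 = pos 22 = 'w'
  'g' (pos 6) + 2 = pos 8 = 'i'
Result: ulwi

ulwi


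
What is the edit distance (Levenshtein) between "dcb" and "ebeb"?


Computing edit distance: "dcb" -> "ebeb"
DP table:
           e    b    e    b
      0    1    2    3    4
  d   1    1    2    3    4
  c   2    2    2    3    4
  b   3    3    2    3    3
Edit distance = dp[3][4] = 3

3


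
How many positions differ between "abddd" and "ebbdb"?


Comparing "abddd" and "ebbdb" position by position:
  Position 0: 'a' vs 'e' => DIFFER
  Position 1: 'b' vs 'b' => same
  Position 2: 'd' vs 'b' => DIFFER
  Position 3: 'd' vs 'd' => same
  Position 4: 'd' vs 'b' => DIFFER
Positions that differ: 3

3


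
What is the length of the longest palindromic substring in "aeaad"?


Input: "aeaad"
Checking substrings for palindromes:
  [0:3] "aea" (len 3) => palindrome
  [2:4] "aa" (len 2) => palindrome
Longest palindromic substring: "aea" with length 3

3


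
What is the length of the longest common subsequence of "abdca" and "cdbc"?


LCS of "abdca" and "cdbc"
DP table:
           c    d    b    c
      0    0    0    0    0
  a   0    0    0    0    0
  b   0    0    0    1    1
  d   0    0    1    1    1
  c   0    1    1    1    2
  a   0    1    1    1    2
LCS length = dp[5][4] = 2

2


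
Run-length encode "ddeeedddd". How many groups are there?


Input: ddeeedddd
Scanning for consecutive runs:
  Group 1: 'd' x 2 (positions 0-1)
  Group 2: 'e' x 3 (positions 2-4)
  Group 3: 'd' x 4 (positions 5-8)
Total groups: 3

3


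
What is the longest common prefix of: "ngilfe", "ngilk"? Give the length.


Words: ngilfe, ngilk
  Position 0: all 'n' => match
  Position 1: all 'g' => match
  Position 2: all 'i' => match
  Position 3: all 'l' => match
  Position 4: ('f', 'k') => mismatch, stop
LCP = "ngil" (length 4)

4


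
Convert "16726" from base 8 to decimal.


Input: "16726" in base 8
Positional expansion:
  Digit '1' (value 1) x 8^4 = 4096
  Digit '6' (value 6) x 8^3 = 3072
  Digit '7' (value 7) x 8^2 = 448
  Digit '2' (value 2) x 8^1 = 16
  Digit '6' (value 6) x 8^0 = 6
Sum = 7638

7638


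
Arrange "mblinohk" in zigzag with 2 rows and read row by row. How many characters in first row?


Zigzag "mblinohk" into 2 rows:
Placing characters:
  'm' => row 0
  'b' => row 1
  'l' => row 0
  'i' => row 1
  'n' => row 0
  'o' => row 1
  'h' => row 0
  'k' => row 1
Rows:
  Row 0: "mlnh"
  Row 1: "biok"
First row length: 4

4


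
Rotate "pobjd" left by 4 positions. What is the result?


Input: "pobjd", rotate left by 4
First 4 characters: "pobj"
Remaining characters: "d"
Concatenate remaining + first: "d" + "pobj" = "dpobj"

dpobj


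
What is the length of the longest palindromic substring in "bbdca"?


Input: "bbdca"
Checking substrings for palindromes:
  [0:2] "bb" (len 2) => palindrome
Longest palindromic substring: "bb" with length 2

2


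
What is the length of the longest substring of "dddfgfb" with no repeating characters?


Input: "dddfgfb"
Sliding window (track last position of each char):
  Position 0 ('d'): window [0,0] length 1 -- new best
  Position 1 ('d'): repeat (last at 0), move window start to 1
  Position 1 ('d'): window [1,1] length 1
  Position 2 ('d'): repeat (last at 1), move window start to 2
  Position 2 ('d'): window [2,2] length 1
  Position 3 ('f'): window [2,3] length 2 -- new best
  Position 4 ('g'): window [2,4] length 3 -- new best
  Position 5 ('f'): repeat (last at 3), move window start to 4
  Position 5 ('f'): window [4,5] length 2
  Position 6 ('b'): window [4,6] length 3
Longest substring with no repeats: "dfg" with length 3

3


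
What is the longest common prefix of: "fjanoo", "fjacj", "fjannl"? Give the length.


Words: fjanoo, fjacj, fjannl
  Position 0: all 'f' => match
  Position 1: all 'j' => match
  Position 2: all 'a' => match
  Position 3: ('n', 'c', 'n') => mismatch, stop
LCP = "fja" (length 3)

3


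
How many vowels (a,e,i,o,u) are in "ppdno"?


Input: ppdno
Checking each character:
  'p' at position 0: consonant
  'p' at position 1: consonant
  'd' at position 2: consonant
  'n' at position 3: consonant
  'o' at position 4: vowel (running total: 1)
Total vowels: 1

1


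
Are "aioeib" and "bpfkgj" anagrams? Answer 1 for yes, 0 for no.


Strings: "aioeib", "bpfkgj"
Sorted first:  abeiio
Sorted second: bfgjkp
Differ at position 0: 'a' vs 'b' => not anagrams

0


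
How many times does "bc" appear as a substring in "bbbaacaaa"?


Searching for "bc" in "bbbaacaaa"
Scanning each position:
  Position 0: "bb" => no
  Position 1: "bb" => no
  Position 2: "ba" => no
  Position 3: "aa" => no
  Position 4: "ac" => no
  Position 5: "ca" => no
  Position 6: "aa" => no
  Position 7: "aa" => no
Total occurrences: 0

0


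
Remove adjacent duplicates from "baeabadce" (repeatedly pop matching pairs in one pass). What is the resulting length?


Input: baeabadce
Stack-based adjacent duplicate removal:
  Read 'b': push. Stack: b
  Read 'a': push. Stack: ba
  Read 'e': push. Stack: bae
  Read 'a': push. Stack: baea
  Read 'b': push. Stack: baeab
  Read 'a': push. Stack: baeaba
  Read 'd': push. Stack: baeabad
  Read 'c': push. Stack: baeabadc
  Read 'e': push. Stack: baeabadce
Final stack: "baeabadce" (length 9)

9


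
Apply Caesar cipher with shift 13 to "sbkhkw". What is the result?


Caesar cipher: shift "sbkhkw" by 13
  's' (pos 18) + 13 = pos 5 = 'f'
  'b' (pos 1) + 13 = pos 14 = 'o'
  'k' (pos 10) + 13 = pos 23 = 'x'
  'h' (pos 7) + 13 = pos 20 = 'u'
  'k' (pos 10) + 13 = pos 23 = 'x'
  'w' (pos 22) + 13 = pos 9 = 'j'
Result: foxuxj

foxuxj


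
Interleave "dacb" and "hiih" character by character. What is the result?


Interleaving "dacb" and "hiih":
  Position 0: 'd' from first, 'h' from second => "dh"
  Position 1: 'a' from first, 'i' from second => "ai"
  Position 2: 'c' from first, 'i' from second => "ci"
  Position 3: 'b' from first, 'h' from second => "bh"
Result: dhaicibh

dhaicibh


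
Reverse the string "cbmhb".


Input: cbmhb
Reading characters right to left:
  Position 4: 'b'
  Position 3: 'h'
  Position 2: 'm'
  Position 1: 'b'
  Position 0: 'c'
Reversed: bhmbc

bhmbc


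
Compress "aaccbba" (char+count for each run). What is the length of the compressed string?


Input: aaccbba
Runs:
  'a' x 2 => "a2"
  'c' x 2 => "c2"
  'b' x 2 => "b2"
  'a' x 1 => "a1"
Compressed: "a2c2b2a1"
Compressed length: 8

8


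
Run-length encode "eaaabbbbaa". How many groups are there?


Input: eaaabbbbaa
Scanning for consecutive runs:
  Group 1: 'e' x 1 (positions 0-0)
  Group 2: 'a' x 3 (positions 1-3)
  Group 3: 'b' x 4 (positions 4-7)
  Group 4: 'a' x 2 (positions 8-9)
Total groups: 4

4


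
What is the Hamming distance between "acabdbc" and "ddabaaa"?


Comparing "acabdbc" and "ddabaaa" position by position:
  Position 0: 'a' vs 'd' => differ
  Position 1: 'c' vs 'd' => differ
  Position 2: 'a' vs 'a' => same
  Position 3: 'b' vs 'b' => same
  Position 4: 'd' vs 'a' => differ
  Position 5: 'b' vs 'a' => differ
  Position 6: 'c' vs 'a' => differ
Total differences (Hamming distance): 5

5


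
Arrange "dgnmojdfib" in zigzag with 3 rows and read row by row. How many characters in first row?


Zigzag "dgnmojdfib" into 3 rows:
Placing characters:
  'd' => row 0
  'g' => row 1
  'n' => row 2
  'm' => row 1
  'o' => row 0
  'j' => row 1
  'd' => row 2
  'f' => row 1
  'i' => row 0
  'b' => row 1
Rows:
  Row 0: "doi"
  Row 1: "gmjfb"
  Row 2: "nd"
First row length: 3

3


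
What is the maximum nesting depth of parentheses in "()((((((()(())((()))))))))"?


Input: "()((((((()(())((()))))))))"
Tracking depth:
  Position 0 '(': depth becomes 1
  Position 1 ')': depth becomes 0
  Position 2 '(': depth becomes 1
  Position 3 '(': depth becomes 2
  Position 4 '(': depth becomes 3
  Position 5 '(': depth becomes 4
  Position 6 '(': depth becomes 5
  Position 7 '(': depth becomes 6
  Position 8 '(': depth becomes 7
  Position 9 ')': depth becomes 6
  Position 10 '(': depth becomes 7
  Position 11 '(': depth becomes 8
  Position 12 ')': depth becomes 7
  Position 13 ')': depth becomes 6
  Position 14 '(': depth becomes 7
  Position 15 '(': depth becomes 8
  Position 16 '(': depth becomes 9
  Position 17 ')': depth becomes 8
  Position 18 ')': depth becomes 7
  Position 19 ')': depth becomes 6
  Position 20 ')': depth becomes 5
  Position 21 ')': depth becomes 4
  Position 22 ')': depth becomes 3
  Position 23 ')': depth becomes 2
  Position 24 ')': depth becomes 1
  Position 25 ')': depth becomes 0
Maximum depth reached: 9

9


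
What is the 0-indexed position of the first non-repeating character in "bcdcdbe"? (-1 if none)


Input: bcdcdbe
Character frequencies:
  'b': 2
  'c': 2
  'd': 2
  'e': 1
Scanning left to right for freq == 1:
  Position 0 ('b'): freq=2, skip
  Position 1 ('c'): freq=2, skip
  Position 2 ('d'): freq=2, skip
  Position 3 ('c'): freq=2, skip
  Position 4 ('d'): freq=2, skip
  Position 5 ('b'): freq=2, skip
  Position 6 ('e'): unique! => answer = 6

6


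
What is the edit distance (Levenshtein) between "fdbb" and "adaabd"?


Computing edit distance: "fdbb" -> "adaabd"
DP table:
           a    d    a    a    b    d
      0    1    2    3    4    5    6
  f   1    1    2    3    4    5    6
  d   2    2    1    2    3    4    5
  b   3    3    2    2    3    3    4
  b   4    4    3    3    3    3    4
Edit distance = dp[4][6] = 4

4


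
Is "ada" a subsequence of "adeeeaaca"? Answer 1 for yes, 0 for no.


Check if "ada" is a subsequence of "adeeeaaca"
Greedy scan:
  Position 0 ('a'): matches sub[0] = 'a'
  Position 1 ('d'): matches sub[1] = 'd'
  Position 2 ('e'): no match needed
  Position 3 ('e'): no match needed
  Position 4 ('e'): no match needed
  Position 5 ('a'): matches sub[2] = 'a'
  Position 6 ('a'): no match needed
  Position 7 ('c'): no match needed
  Position 8 ('a'): no match needed
All 3 characters matched => is a subsequence

1


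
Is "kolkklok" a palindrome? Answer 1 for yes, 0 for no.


Input: kolkklok
Reversed: kolkklok
  Compare pos 0 ('k') with pos 7 ('k'): match
  Compare pos 1 ('o') with pos 6 ('o'): match
  Compare pos 2 ('l') with pos 5 ('l'): match
  Compare pos 3 ('k') with pos 4 ('k'): match
Result: palindrome

1


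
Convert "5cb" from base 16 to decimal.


Input: "5cb" in base 16
Positional expansion:
  Digit '5' (value 5) x 16^2 = 1280
  Digit 'c' (value 12) x 16^1 = 192
  Digit 'b' (value 11) x 16^0 = 11
Sum = 1483

1483


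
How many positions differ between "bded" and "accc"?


Comparing "bded" and "accc" position by position:
  Position 0: 'b' vs 'a' => DIFFER
  Position 1: 'd' vs 'c' => DIFFER
  Position 2: 'e' vs 'c' => DIFFER
  Position 3: 'd' vs 'c' => DIFFER
Positions that differ: 4

4


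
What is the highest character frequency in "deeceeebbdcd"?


Input: deeceeebbdcd
Character counts:
  'b': 2
  'c': 2
  'd': 3
  'e': 5
Maximum frequency: 5

5


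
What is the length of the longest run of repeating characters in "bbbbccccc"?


Input: "bbbbccccc"
Scanning for longest run:
  Position 1 ('b'): continues run of 'b', length=2
  Position 2 ('b'): continues run of 'b', length=3
  Position 3 ('b'): continues run of 'b', length=4
  Position 4 ('c'): new char, reset run to 1
  Position 5 ('c'): continues run of 'c', length=2
  Position 6 ('c'): continues run of 'c', length=3
  Position 7 ('c'): continues run of 'c', length=4
  Position 8 ('c'): continues run of 'c', length=5
Longest run: 'c' with length 5

5


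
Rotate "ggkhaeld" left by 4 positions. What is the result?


Input: "ggkhaeld", rotate left by 4
First 4 characters: "ggkh"
Remaining characters: "aeld"
Concatenate remaining + first: "aeld" + "ggkh" = "aeldggkh"

aeldggkh


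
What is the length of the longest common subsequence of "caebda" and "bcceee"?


LCS of "caebda" and "bcceee"
DP table:
           b    c    c    e    e    e
      0    0    0    0    0    0    0
  c   0    0    1    1    1    1    1
  a   0    0    1    1    1    1    1
  e   0    0    1    1    2    2    2
  b   0    1    1    1    2    2    2
  d   0    1    1    1    2    2    2
  a   0    1    1    1    2    2    2
LCS length = dp[6][6] = 2

2


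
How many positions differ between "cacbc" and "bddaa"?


Comparing "cacbc" and "bddaa" position by position:
  Position 0: 'c' vs 'b' => DIFFER
  Position 1: 'a' vs 'd' => DIFFER
  Position 2: 'c' vs 'd' => DIFFER
  Position 3: 'b' vs 'a' => DIFFER
  Position 4: 'c' vs 'a' => DIFFER
Positions that differ: 5

5


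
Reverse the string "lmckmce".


Input: lmckmce
Reading characters right to left:
  Position 6: 'e'
  Position 5: 'c'
  Position 4: 'm'
  Position 3: 'k'
  Position 2: 'c'
  Position 1: 'm'
  Position 0: 'l'
Reversed: ecmkcml

ecmkcml


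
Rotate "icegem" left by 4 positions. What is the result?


Input: "icegem", rotate left by 4
First 4 characters: "iceg"
Remaining characters: "em"
Concatenate remaining + first: "em" + "iceg" = "emiceg"

emiceg


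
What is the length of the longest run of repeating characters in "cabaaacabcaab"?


Input: "cabaaacabcaab"
Scanning for longest run:
  Position 1 ('a'): new char, reset run to 1
  Position 2 ('b'): new char, reset run to 1
  Position 3 ('a'): new char, reset run to 1
  Position 4 ('a'): continues run of 'a', length=2
  Position 5 ('a'): continues run of 'a', length=3
  Position 6 ('c'): new char, reset run to 1
  Position 7 ('a'): new char, reset run to 1
  Position 8 ('b'): new char, reset run to 1
  Position 9 ('c'): new char, reset run to 1
  Position 10 ('a'): new char, reset run to 1
  Position 11 ('a'): continues run of 'a', length=2
  Position 12 ('b'): new char, reset run to 1
Longest run: 'a' with length 3

3


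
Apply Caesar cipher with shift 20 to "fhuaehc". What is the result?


Caesar cipher: shift "fhuaehc" by 20
  'f' (pos 5) + 20 = pos 25 = 'z'
  'h' (pos 7) + 20 = pos 1 = 'b'
  'u' (pos 20) + 20 = pos 14 = 'o'
  'a' (pos 0) + 20 = pos 20 = 'u'
  'e' (pos 4) + 20 = pos 24 = 'y'
  'h' (pos 7) + 20 = pos 1 = 'b'
  'c' (pos 2) + 20 = pos 22 = 'w'
Result: zbouybw

zbouybw


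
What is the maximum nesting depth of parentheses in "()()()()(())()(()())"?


Input: "()()()()(())()(()())"
Tracking depth:
  Position 0 '(': depth becomes 1
  Position 1 ')': depth becomes 0
  Position 2 '(': depth becomes 1
  Position 3 ')': depth becomes 0
  Position 4 '(': depth becomes 1
  Position 5 ')': depth becomes 0
  Position 6 '(': depth becomes 1
  Position 7 ')': depth becomes 0
  Position 8 '(': depth becomes 1
  Position 9 '(': depth becomes 2
  Position 10 ')': depth becomes 1
  Position 11 ')': depth becomes 0
  Position 12 '(': depth becomes 1
  Position 13 ')': depth becomes 0
  Position 14 '(': depth becomes 1
  Position 15 '(': depth becomes 2
  Position 16 ')': depth becomes 1
  Position 17 '(': depth becomes 2
  Position 18 ')': depth becomes 1
  Position 19 ')': depth becomes 0
Maximum depth reached: 2

2


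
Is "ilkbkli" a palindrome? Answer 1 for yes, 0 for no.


Input: ilkbkli
Reversed: ilkbkli
  Compare pos 0 ('i') with pos 6 ('i'): match
  Compare pos 1 ('l') with pos 5 ('l'): match
  Compare pos 2 ('k') with pos 4 ('k'): match
Result: palindrome

1


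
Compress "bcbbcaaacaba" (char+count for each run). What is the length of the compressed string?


Input: bcbbcaaacaba
Runs:
  'b' x 1 => "b1"
  'c' x 1 => "c1"
  'b' x 2 => "b2"
  'c' x 1 => "c1"
  'a' x 3 => "a3"
  'c' x 1 => "c1"
  'a' x 1 => "a1"
  'b' x 1 => "b1"
  'a' x 1 => "a1"
Compressed: "b1c1b2c1a3c1a1b1a1"
Compressed length: 18

18


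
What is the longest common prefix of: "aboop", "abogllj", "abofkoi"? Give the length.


Words: aboop, abogllj, abofkoi
  Position 0: all 'a' => match
  Position 1: all 'b' => match
  Position 2: all 'o' => match
  Position 3: ('o', 'g', 'f') => mismatch, stop
LCP = "abo" (length 3)

3


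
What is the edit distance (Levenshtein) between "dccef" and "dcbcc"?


Computing edit distance: "dccef" -> "dcbcc"
DP table:
           d    c    b    c    c
      0    1    2    3    4    5
  d   1    0    1    2    3    4
  c   2    1    0    1    2    3
  c   3    2    1    1    1    2
  e   4    3    2    2    2    2
  f   5    4    3    3    3    3
Edit distance = dp[5][5] = 3

3


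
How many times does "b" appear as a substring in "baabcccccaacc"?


Searching for "b" in "baabcccccaacc"
Scanning each position:
  Position 0: "b" => MATCH
  Position 1: "a" => no
  Position 2: "a" => no
  Position 3: "b" => MATCH
  Position 4: "c" => no
  Position 5: "c" => no
  Position 6: "c" => no
  Position 7: "c" => no
  Position 8: "c" => no
  Position 9: "a" => no
  Position 10: "a" => no
  Position 11: "c" => no
  Position 12: "c" => no
Total occurrences: 2

2


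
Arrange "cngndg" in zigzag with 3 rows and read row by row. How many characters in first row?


Zigzag "cngndg" into 3 rows:
Placing characters:
  'c' => row 0
  'n' => row 1
  'g' => row 2
  'n' => row 1
  'd' => row 0
  'g' => row 1
Rows:
  Row 0: "cd"
  Row 1: "nng"
  Row 2: "g"
First row length: 2

2


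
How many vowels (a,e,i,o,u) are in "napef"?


Input: napef
Checking each character:
  'n' at position 0: consonant
  'a' at position 1: vowel (running total: 1)
  'p' at position 2: consonant
  'e' at position 3: vowel (running total: 2)
  'f' at position 4: consonant
Total vowels: 2

2


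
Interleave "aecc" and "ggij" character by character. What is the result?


Interleaving "aecc" and "ggij":
  Position 0: 'a' from first, 'g' from second => "ag"
  Position 1: 'e' from first, 'g' from second => "eg"
  Position 2: 'c' from first, 'i' from second => "ci"
  Position 3: 'c' from first, 'j' from second => "cj"
Result: agegcicj

agegcicj


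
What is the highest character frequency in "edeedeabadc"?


Input: edeedeabadc
Character counts:
  'a': 2
  'b': 1
  'c': 1
  'd': 3
  'e': 4
Maximum frequency: 4

4


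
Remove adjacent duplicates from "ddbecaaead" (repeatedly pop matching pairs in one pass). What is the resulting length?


Input: ddbecaaead
Stack-based adjacent duplicate removal:
  Read 'd': push. Stack: d
  Read 'd': matches stack top 'd' => pop. Stack: (empty)
  Read 'b': push. Stack: b
  Read 'e': push. Stack: be
  Read 'c': push. Stack: bec
  Read 'a': push. Stack: beca
  Read 'a': matches stack top 'a' => pop. Stack: bec
  Read 'e': push. Stack: bece
  Read 'a': push. Stack: becea
  Read 'd': push. Stack: becead
Final stack: "becead" (length 6)

6


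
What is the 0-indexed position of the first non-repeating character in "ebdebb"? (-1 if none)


Input: ebdebb
Character frequencies:
  'b': 3
  'd': 1
  'e': 2
Scanning left to right for freq == 1:
  Position 0 ('e'): freq=2, skip
  Position 1 ('b'): freq=3, skip
  Position 2 ('d'): unique! => answer = 2

2


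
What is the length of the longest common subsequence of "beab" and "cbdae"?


LCS of "beab" and "cbdae"
DP table:
           c    b    d    a    e
      0    0    0    0    0    0
  b   0    0    1    1    1    1
  e   0    0    1    1    1    2
  a   0    0    1    1    2    2
  b   0    0    1    1    2    2
LCS length = dp[4][5] = 2

2


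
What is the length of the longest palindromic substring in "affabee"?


Input: "affabee"
Checking substrings for palindromes:
  [0:4] "affa" (len 4) => palindrome
  [1:3] "ff" (len 2) => palindrome
  [5:7] "ee" (len 2) => palindrome
Longest palindromic substring: "affa" with length 4

4


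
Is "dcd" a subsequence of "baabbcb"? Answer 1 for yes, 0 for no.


Check if "dcd" is a subsequence of "baabbcb"
Greedy scan:
  Position 0 ('b'): no match needed
  Position 1 ('a'): no match needed
  Position 2 ('a'): no match needed
  Position 3 ('b'): no match needed
  Position 4 ('b'): no match needed
  Position 5 ('c'): no match needed
  Position 6 ('b'): no match needed
Only matched 0/3 characters => not a subsequence

0


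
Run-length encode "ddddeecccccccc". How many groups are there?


Input: ddddeecccccccc
Scanning for consecutive runs:
  Group 1: 'd' x 4 (positions 0-3)
  Group 2: 'e' x 2 (positions 4-5)
  Group 3: 'c' x 8 (positions 6-13)
Total groups: 3

3


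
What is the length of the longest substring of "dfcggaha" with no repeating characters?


Input: "dfcggaha"
Sliding window (track last position of each char):
  Position 0 ('d'): window [0,0] length 1 -- new best
  Position 1 ('f'): window [0,1] length 2 -- new best
  Position 2 ('c'): window [0,2] length 3 -- new best
  Position 3 ('g'): window [0,3] length 4 -- new best
  Position 4 ('g'): repeat (last at 3), move window start to 4
  Position 4 ('g'): window [4,4] length 1
  Position 5 ('a'): window [4,5] length 2
  Position 6 ('h'): window [4,6] length 3
  Position 7 ('a'): repeat (last at 5), move window start to 6
  Position 7 ('a'): window [6,7] length 2
Longest substring with no repeats: "dfcg" with length 4

4


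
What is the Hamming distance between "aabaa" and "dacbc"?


Comparing "aabaa" and "dacbc" position by position:
  Position 0: 'a' vs 'd' => differ
  Position 1: 'a' vs 'a' => same
  Position 2: 'b' vs 'c' => differ
  Position 3: 'a' vs 'b' => differ
  Position 4: 'a' vs 'c' => differ
Total differences (Hamming distance): 4

4


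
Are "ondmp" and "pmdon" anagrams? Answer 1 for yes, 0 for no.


Strings: "ondmp", "pmdon"
Sorted first:  dmnop
Sorted second: dmnop
Sorted forms match => anagrams

1


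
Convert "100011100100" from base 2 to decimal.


Input: "100011100100" in base 2
Positional expansion:
  Digit '1' (value 1) x 2^11 = 2048
  Digit '0' (value 0) x 2^10 = 0
  Digit '0' (value 0) x 2^9 = 0
  Digit '0' (value 0) x 2^8 = 0
  Digit '1' (value 1) x 2^7 = 128
  Digit '1' (value 1) x 2^6 = 64
  Digit '1' (value 1) x 2^5 = 32
  Digit '0' (value 0) x 2^4 = 0
  Digit '0' (value 0) x 2^3 = 0
  Digit '1' (value 1) x 2^2 = 4
  Digit '0' (value 0) x 2^1 = 0
  Digit '0' (value 0) x 2^0 = 0
Sum = 2276

2276


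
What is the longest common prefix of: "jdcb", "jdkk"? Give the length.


Words: jdcb, jdkk
  Position 0: all 'j' => match
  Position 1: all 'd' => match
  Position 2: ('c', 'k') => mismatch, stop
LCP = "jd" (length 2)

2


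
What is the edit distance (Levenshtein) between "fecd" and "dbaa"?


Computing edit distance: "fecd" -> "dbaa"
DP table:
           d    b    a    a
      0    1    2    3    4
  f   1    1    2    3    4
  e   2    2    2    3    4
  c   3    3    3    3    4
  d   4    3    4    4    4
Edit distance = dp[4][4] = 4

4


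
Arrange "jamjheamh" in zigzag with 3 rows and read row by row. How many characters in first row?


Zigzag "jamjheamh" into 3 rows:
Placing characters:
  'j' => row 0
  'a' => row 1
  'm' => row 2
  'j' => row 1
  'h' => row 0
  'e' => row 1
  'a' => row 2
  'm' => row 1
  'h' => row 0
Rows:
  Row 0: "jhh"
  Row 1: "ajem"
  Row 2: "ma"
First row length: 3

3


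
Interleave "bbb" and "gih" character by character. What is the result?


Interleaving "bbb" and "gih":
  Position 0: 'b' from first, 'g' from second => "bg"
  Position 1: 'b' from first, 'i' from second => "bi"
  Position 2: 'b' from first, 'h' from second => "bh"
Result: bgbibh

bgbibh


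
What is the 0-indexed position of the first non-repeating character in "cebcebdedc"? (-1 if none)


Input: cebcebdedc
Character frequencies:
  'b': 2
  'c': 3
  'd': 2
  'e': 3
Scanning left to right for freq == 1:
  Position 0 ('c'): freq=3, skip
  Position 1 ('e'): freq=3, skip
  Position 2 ('b'): freq=2, skip
  Position 3 ('c'): freq=3, skip
  Position 4 ('e'): freq=3, skip
  Position 5 ('b'): freq=2, skip
  Position 6 ('d'): freq=2, skip
  Position 7 ('e'): freq=3, skip
  Position 8 ('d'): freq=2, skip
  Position 9 ('c'): freq=3, skip
  No unique character found => answer = -1

-1


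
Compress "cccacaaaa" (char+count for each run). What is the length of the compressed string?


Input: cccacaaaa
Runs:
  'c' x 3 => "c3"
  'a' x 1 => "a1"
  'c' x 1 => "c1"
  'a' x 4 => "a4"
Compressed: "c3a1c1a4"
Compressed length: 8

8


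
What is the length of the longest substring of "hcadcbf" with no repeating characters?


Input: "hcadcbf"
Sliding window (track last position of each char):
  Position 0 ('h'): window [0,0] length 1 -- new best
  Position 1 ('c'): window [0,1] length 2 -- new best
  Position 2 ('a'): window [0,2] length 3 -- new best
  Position 3 ('d'): window [0,3] length 4 -- new best
  Position 4 ('c'): repeat (last at 1), move window start to 2
  Position 4 ('c'): window [2,4] length 3
  Position 5 ('b'): window [2,5] length 4
  Position 6 ('f'): window [2,6] length 5 -- new best
Longest substring with no repeats: "adcbf" with length 5

5


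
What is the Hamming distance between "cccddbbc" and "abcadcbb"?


Comparing "cccddbbc" and "abcadcbb" position by position:
  Position 0: 'c' vs 'a' => differ
  Position 1: 'c' vs 'b' => differ
  Position 2: 'c' vs 'c' => same
  Position 3: 'd' vs 'a' => differ
  Position 4: 'd' vs 'd' => same
  Position 5: 'b' vs 'c' => differ
  Position 6: 'b' vs 'b' => same
  Position 7: 'c' vs 'b' => differ
Total differences (Hamming distance): 5

5


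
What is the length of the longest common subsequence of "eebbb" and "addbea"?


LCS of "eebbb" and "addbea"
DP table:
           a    d    d    b    e    a
      0    0    0    0    0    0    0
  e   0    0    0    0    0    1    1
  e   0    0    0    0    0    1    1
  b   0    0    0    0    1    1    1
  b   0    0    0    0    1    1    1
  b   0    0    0    0    1    1    1
LCS length = dp[5][6] = 1

1


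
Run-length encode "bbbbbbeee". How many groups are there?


Input: bbbbbbeee
Scanning for consecutive runs:
  Group 1: 'b' x 6 (positions 0-5)
  Group 2: 'e' x 3 (positions 6-8)
Total groups: 2

2


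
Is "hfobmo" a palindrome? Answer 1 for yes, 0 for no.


Input: hfobmo
Reversed: ombofh
  Compare pos 0 ('h') with pos 5 ('o'): MISMATCH
  Compare pos 1 ('f') with pos 4 ('m'): MISMATCH
  Compare pos 2 ('o') with pos 3 ('b'): MISMATCH
Result: not a palindrome

0


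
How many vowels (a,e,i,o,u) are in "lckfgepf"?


Input: lckfgepf
Checking each character:
  'l' at position 0: consonant
  'c' at position 1: consonant
  'k' at position 2: consonant
  'f' at position 3: consonant
  'g' at position 4: consonant
  'e' at position 5: vowel (running total: 1)
  'p' at position 6: consonant
  'f' at position 7: consonant
Total vowels: 1

1


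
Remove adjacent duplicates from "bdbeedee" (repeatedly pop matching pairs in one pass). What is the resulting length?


Input: bdbeedee
Stack-based adjacent duplicate removal:
  Read 'b': push. Stack: b
  Read 'd': push. Stack: bd
  Read 'b': push. Stack: bdb
  Read 'e': push. Stack: bdbe
  Read 'e': matches stack top 'e' => pop. Stack: bdb
  Read 'd': push. Stack: bdbd
  Read 'e': push. Stack: bdbde
  Read 'e': matches stack top 'e' => pop. Stack: bdbd
Final stack: "bdbd" (length 4)

4


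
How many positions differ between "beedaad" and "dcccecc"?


Comparing "beedaad" and "dcccecc" position by position:
  Position 0: 'b' vs 'd' => DIFFER
  Position 1: 'e' vs 'c' => DIFFER
  Position 2: 'e' vs 'c' => DIFFER
  Position 3: 'd' vs 'c' => DIFFER
  Position 4: 'a' vs 'e' => DIFFER
  Position 5: 'a' vs 'c' => DIFFER
  Position 6: 'd' vs 'c' => DIFFER
Positions that differ: 7

7


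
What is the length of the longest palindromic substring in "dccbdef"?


Input: "dccbdef"
Checking substrings for palindromes:
  [1:3] "cc" (len 2) => palindrome
Longest palindromic substring: "cc" with length 2

2


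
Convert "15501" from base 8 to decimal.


Input: "15501" in base 8
Positional expansion:
  Digit '1' (value 1) x 8^4 = 4096
  Digit '5' (value 5) x 8^3 = 2560
  Digit '5' (value 5) x 8^2 = 320
  Digit '0' (value 0) x 8^1 = 0
  Digit '1' (value 1) x 8^0 = 1
Sum = 6977

6977


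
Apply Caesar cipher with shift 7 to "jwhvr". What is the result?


Caesar cipher: shift "jwhvr" by 7
  'j' (pos 9) + 7 = pos 16 = 'q'
  'w' (pos 22) + 7 = pos 3 = 'd'
  'h' (pos 7) + 7 = pos 14 = 'o'
  'v' (pos 21) + 7 = pos 2 = 'c'
  'r' (pos 17) + 7 = pos 24 = 'y'
Result: qdocy

qdocy


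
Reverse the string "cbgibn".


Input: cbgibn
Reading characters right to left:
  Position 5: 'n'
  Position 4: 'b'
  Position 3: 'i'
  Position 2: 'g'
  Position 1: 'b'
  Position 0: 'c'
Reversed: nbigbc

nbigbc


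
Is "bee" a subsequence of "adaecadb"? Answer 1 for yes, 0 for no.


Check if "bee" is a subsequence of "adaecadb"
Greedy scan:
  Position 0 ('a'): no match needed
  Position 1 ('d'): no match needed
  Position 2 ('a'): no match needed
  Position 3 ('e'): no match needed
  Position 4 ('c'): no match needed
  Position 5 ('a'): no match needed
  Position 6 ('d'): no match needed
  Position 7 ('b'): matches sub[0] = 'b'
Only matched 1/3 characters => not a subsequence

0


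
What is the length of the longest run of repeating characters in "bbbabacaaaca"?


Input: "bbbabacaaaca"
Scanning for longest run:
  Position 1 ('b'): continues run of 'b', length=2
  Position 2 ('b'): continues run of 'b', length=3
  Position 3 ('a'): new char, reset run to 1
  Position 4 ('b'): new char, reset run to 1
  Position 5 ('a'): new char, reset run to 1
  Position 6 ('c'): new char, reset run to 1
  Position 7 ('a'): new char, reset run to 1
  Position 8 ('a'): continues run of 'a', length=2
  Position 9 ('a'): continues run of 'a', length=3
  Position 10 ('c'): new char, reset run to 1
  Position 11 ('a'): new char, reset run to 1
Longest run: 'b' with length 3

3


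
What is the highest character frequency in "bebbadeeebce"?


Input: bebbadeeebce
Character counts:
  'a': 1
  'b': 4
  'c': 1
  'd': 1
  'e': 5
Maximum frequency: 5

5


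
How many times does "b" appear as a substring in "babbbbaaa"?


Searching for "b" in "babbbbaaa"
Scanning each position:
  Position 0: "b" => MATCH
  Position 1: "a" => no
  Position 2: "b" => MATCH
  Position 3: "b" => MATCH
  Position 4: "b" => MATCH
  Position 5: "b" => MATCH
  Position 6: "a" => no
  Position 7: "a" => no
  Position 8: "a" => no
Total occurrences: 5

5


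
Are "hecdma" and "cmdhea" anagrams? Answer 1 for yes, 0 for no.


Strings: "hecdma", "cmdhea"
Sorted first:  acdehm
Sorted second: acdehm
Sorted forms match => anagrams

1


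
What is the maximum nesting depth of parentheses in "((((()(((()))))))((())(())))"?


Input: "((((()(((()))))))((())(())))"
Tracking depth:
  Position 0 '(': depth becomes 1
  Position 1 '(': depth becomes 2
  Position 2 '(': depth becomes 3
  Position 3 '(': depth becomes 4
  Position 4 '(': depth becomes 5
  Position 5 ')': depth becomes 4
  Position 6 '(': depth becomes 5
  Position 7 '(': depth becomes 6
  Position 8 '(': depth becomes 7
  Position 9 '(': depth becomes 8
  Position 10 ')': depth becomes 7
  Position 11 ')': depth becomes 6
  Position 12 ')': depth becomes 5
  Position 13 ')': depth becomes 4
  Position 14 ')': depth becomes 3
  Position 15 ')': depth becomes 2
  Position 16 ')': depth becomes 1
  Position 17 '(': depth becomes 2
  Position 18 '(': depth becomes 3
  Position 19 '(': depth becomes 4
  Position 20 ')': depth becomes 3
  Position 21 ')': depth becomes 2
  Position 22 '(': depth becomes 3
  Position 23 '(': depth becomes 4
  Position 24 ')': depth becomes 3
  Position 25 ')': depth becomes 2
  Position 26 ')': depth becomes 1
  Position 27 ')': depth becomes 0
Maximum depth reached: 8

8


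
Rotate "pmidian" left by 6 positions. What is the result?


Input: "pmidian", rotate left by 6
First 6 characters: "pmidia"
Remaining characters: "n"
Concatenate remaining + first: "n" + "pmidia" = "npmidia"

npmidia


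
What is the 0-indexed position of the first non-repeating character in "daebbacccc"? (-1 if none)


Input: daebbacccc
Character frequencies:
  'a': 2
  'b': 2
  'c': 4
  'd': 1
  'e': 1
Scanning left to right for freq == 1:
  Position 0 ('d'): unique! => answer = 0

0


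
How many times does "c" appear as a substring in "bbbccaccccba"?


Searching for "c" in "bbbccaccccba"
Scanning each position:
  Position 0: "b" => no
  Position 1: "b" => no
  Position 2: "b" => no
  Position 3: "c" => MATCH
  Position 4: "c" => MATCH
  Position 5: "a" => no
  Position 6: "c" => MATCH
  Position 7: "c" => MATCH
  Position 8: "c" => MATCH
  Position 9: "c" => MATCH
  Position 10: "b" => no
  Position 11: "a" => no
Total occurrences: 6

6


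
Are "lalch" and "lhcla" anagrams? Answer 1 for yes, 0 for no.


Strings: "lalch", "lhcla"
Sorted first:  achll
Sorted second: achll
Sorted forms match => anagrams

1


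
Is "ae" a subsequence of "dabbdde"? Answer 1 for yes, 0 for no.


Check if "ae" is a subsequence of "dabbdde"
Greedy scan:
  Position 0 ('d'): no match needed
  Position 1 ('a'): matches sub[0] = 'a'
  Position 2 ('b'): no match needed
  Position 3 ('b'): no match needed
  Position 4 ('d'): no match needed
  Position 5 ('d'): no match needed
  Position 6 ('e'): matches sub[1] = 'e'
All 2 characters matched => is a subsequence

1


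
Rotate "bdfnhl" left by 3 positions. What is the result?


Input: "bdfnhl", rotate left by 3
First 3 characters: "bdf"
Remaining characters: "nhl"
Concatenate remaining + first: "nhl" + "bdf" = "nhlbdf"

nhlbdf


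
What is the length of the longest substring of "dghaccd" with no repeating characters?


Input: "dghaccd"
Sliding window (track last position of each char):
  Position 0 ('d'): window [0,0] length 1 -- new best
  Position 1 ('g'): window [0,1] length 2 -- new best
  Position 2 ('h'): window [0,2] length 3 -- new best
  Position 3 ('a'): window [0,3] length 4 -- new best
  Position 4 ('c'): window [0,4] length 5 -- new best
  Position 5 ('c'): repeat (last at 4), move window start to 5
  Position 5 ('c'): window [5,5] length 1
  Position 6 ('d'): window [5,6] length 2
Longest substring with no repeats: "dghac" with length 5

5


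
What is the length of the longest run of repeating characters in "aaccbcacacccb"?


Input: "aaccbcacacccb"
Scanning for longest run:
  Position 1 ('a'): continues run of 'a', length=2
  Position 2 ('c'): new char, reset run to 1
  Position 3 ('c'): continues run of 'c', length=2
  Position 4 ('b'): new char, reset run to 1
  Position 5 ('c'): new char, reset run to 1
  Position 6 ('a'): new char, reset run to 1
  Position 7 ('c'): new char, reset run to 1
  Position 8 ('a'): new char, reset run to 1
  Position 9 ('c'): new char, reset run to 1
  Position 10 ('c'): continues run of 'c', length=2
  Position 11 ('c'): continues run of 'c', length=3
  Position 12 ('b'): new char, reset run to 1
Longest run: 'c' with length 3

3


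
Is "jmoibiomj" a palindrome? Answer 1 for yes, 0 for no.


Input: jmoibiomj
Reversed: jmoibiomj
  Compare pos 0 ('j') with pos 8 ('j'): match
  Compare pos 1 ('m') with pos 7 ('m'): match
  Compare pos 2 ('o') with pos 6 ('o'): match
  Compare pos 3 ('i') with pos 5 ('i'): match
Result: palindrome

1


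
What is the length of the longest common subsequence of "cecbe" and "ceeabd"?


LCS of "cecbe" and "ceeabd"
DP table:
           c    e    e    a    b    d
      0    0    0    0    0    0    0
  c   0    1    1    1    1    1    1
  e   0    1    2    2    2    2    2
  c   0    1    2    2    2    2    2
  b   0    1    2    2    2    3    3
  e   0    1    2    3    3    3    3
LCS length = dp[5][6] = 3

3


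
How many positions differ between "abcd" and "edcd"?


Comparing "abcd" and "edcd" position by position:
  Position 0: 'a' vs 'e' => DIFFER
  Position 1: 'b' vs 'd' => DIFFER
  Position 2: 'c' vs 'c' => same
  Position 3: 'd' vs 'd' => same
Positions that differ: 2

2


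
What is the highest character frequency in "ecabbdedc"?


Input: ecabbdedc
Character counts:
  'a': 1
  'b': 2
  'c': 2
  'd': 2
  'e': 2
Maximum frequency: 2

2


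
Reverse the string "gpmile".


Input: gpmile
Reading characters right to left:
  Position 5: 'e'
  Position 4: 'l'
  Position 3: 'i'
  Position 2: 'm'
  Position 1: 'p'
  Position 0: 'g'
Reversed: elimpg

elimpg


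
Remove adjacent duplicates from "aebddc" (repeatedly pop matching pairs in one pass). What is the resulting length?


Input: aebddc
Stack-based adjacent duplicate removal:
  Read 'a': push. Stack: a
  Read 'e': push. Stack: ae
  Read 'b': push. Stack: aeb
  Read 'd': push. Stack: aebd
  Read 'd': matches stack top 'd' => pop. Stack: aeb
  Read 'c': push. Stack: aebc
Final stack: "aebc" (length 4)

4


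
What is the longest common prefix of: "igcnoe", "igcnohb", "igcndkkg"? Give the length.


Words: igcnoe, igcnohb, igcndkkg
  Position 0: all 'i' => match
  Position 1: all 'g' => match
  Position 2: all 'c' => match
  Position 3: all 'n' => match
  Position 4: ('o', 'o', 'd') => mismatch, stop
LCP = "igcn" (length 4)

4


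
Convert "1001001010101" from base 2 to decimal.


Input: "1001001010101" in base 2
Positional expansion:
  Digit '1' (value 1) x 2^12 = 4096
  Digit '0' (value 0) x 2^11 = 0
  Digit '0' (value 0) x 2^10 = 0
  Digit '1' (value 1) x 2^9 = 512
  Digit '0' (value 0) x 2^8 = 0
  Digit '0' (value 0) x 2^7 = 0
  Digit '1' (value 1) x 2^6 = 64
  Digit '0' (value 0) x 2^5 = 0
  Digit '1' (value 1) x 2^4 = 16
  Digit '0' (value 0) x 2^3 = 0
  Digit '1' (value 1) x 2^2 = 4
  Digit '0' (value 0) x 2^1 = 0
  Digit '1' (value 1) x 2^0 = 1
Sum = 4693

4693


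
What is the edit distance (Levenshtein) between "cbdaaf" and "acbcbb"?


Computing edit distance: "cbdaaf" -> "acbcbb"
DP table:
           a    c    b    c    b    b
      0    1    2    3    4    5    6
  c   1    1    1    2    3    4    5
  b   2    2    2    1    2    3    4
  d   3    3    3    2    2    3    4
  a   4    3    4    3    3    3    4
  a   5    4    4    4    4    4    4
  f   6    5    5    5    5    5    5
Edit distance = dp[6][6] = 5

5


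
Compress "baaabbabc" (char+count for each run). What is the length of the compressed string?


Input: baaabbabc
Runs:
  'b' x 1 => "b1"
  'a' x 3 => "a3"
  'b' x 2 => "b2"
  'a' x 1 => "a1"
  'b' x 1 => "b1"
  'c' x 1 => "c1"
Compressed: "b1a3b2a1b1c1"
Compressed length: 12

12


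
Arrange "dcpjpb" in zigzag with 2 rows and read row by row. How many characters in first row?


Zigzag "dcpjpb" into 2 rows:
Placing characters:
  'd' => row 0
  'c' => row 1
  'p' => row 0
  'j' => row 1
  'p' => row 0
  'b' => row 1
Rows:
  Row 0: "dpp"
  Row 1: "cjb"
First row length: 3

3


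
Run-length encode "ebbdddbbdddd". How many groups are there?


Input: ebbdddbbdddd
Scanning for consecutive runs:
  Group 1: 'e' x 1 (positions 0-0)
  Group 2: 'b' x 2 (positions 1-2)
  Group 3: 'd' x 3 (positions 3-5)
  Group 4: 'b' x 2 (positions 6-7)
  Group 5: 'd' x 4 (positions 8-11)
Total groups: 5

5
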